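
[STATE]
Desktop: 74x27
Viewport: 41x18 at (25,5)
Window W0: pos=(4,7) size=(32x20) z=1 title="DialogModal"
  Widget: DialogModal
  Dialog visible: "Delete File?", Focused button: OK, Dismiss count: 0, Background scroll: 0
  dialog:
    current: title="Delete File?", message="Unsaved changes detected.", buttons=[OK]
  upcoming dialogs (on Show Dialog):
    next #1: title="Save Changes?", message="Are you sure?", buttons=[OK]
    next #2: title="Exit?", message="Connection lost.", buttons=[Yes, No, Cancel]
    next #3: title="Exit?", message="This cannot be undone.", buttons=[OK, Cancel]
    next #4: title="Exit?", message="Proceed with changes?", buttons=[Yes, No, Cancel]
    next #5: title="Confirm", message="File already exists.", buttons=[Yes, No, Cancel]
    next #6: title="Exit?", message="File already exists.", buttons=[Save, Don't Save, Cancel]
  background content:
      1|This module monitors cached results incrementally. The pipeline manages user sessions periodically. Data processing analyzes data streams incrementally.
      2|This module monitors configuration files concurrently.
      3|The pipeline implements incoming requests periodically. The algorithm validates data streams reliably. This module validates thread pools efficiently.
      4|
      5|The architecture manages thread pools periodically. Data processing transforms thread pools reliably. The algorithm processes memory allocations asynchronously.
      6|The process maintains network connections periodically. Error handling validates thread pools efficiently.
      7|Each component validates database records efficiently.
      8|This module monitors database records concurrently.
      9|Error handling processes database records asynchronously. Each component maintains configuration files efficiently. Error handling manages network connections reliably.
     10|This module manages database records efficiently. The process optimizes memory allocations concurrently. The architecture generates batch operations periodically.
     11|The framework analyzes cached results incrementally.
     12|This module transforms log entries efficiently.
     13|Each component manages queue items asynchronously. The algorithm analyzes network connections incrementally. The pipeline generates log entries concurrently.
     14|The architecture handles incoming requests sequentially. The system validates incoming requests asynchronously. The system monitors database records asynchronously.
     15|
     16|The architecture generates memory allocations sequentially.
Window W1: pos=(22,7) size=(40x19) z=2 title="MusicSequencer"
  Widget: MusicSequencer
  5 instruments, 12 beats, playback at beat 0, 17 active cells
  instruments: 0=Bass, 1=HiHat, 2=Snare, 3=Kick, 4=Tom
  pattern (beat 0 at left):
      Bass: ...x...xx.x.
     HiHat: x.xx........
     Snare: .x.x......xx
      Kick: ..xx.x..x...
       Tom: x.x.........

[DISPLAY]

                                         
                                         
━━━━━━━━━━━━━━━━━━━━━━━━━━━━━━━━━━━━┓    
usicSequencer                       ┃    
────────────────────────────────────┨    
    ▼12345678901                    ┃    
Bass···█···██·█·                    ┃    
iHat█·██········                    ┃    
nare·█·█······██                    ┃    
Kick··██·█··█···                    ┃    
 Tom█·█·········                    ┃    
                                    ┃    
                                    ┃    
                                    ┃    
                                    ┃    
                                    ┃    
                                    ┃    
                                    ┃    


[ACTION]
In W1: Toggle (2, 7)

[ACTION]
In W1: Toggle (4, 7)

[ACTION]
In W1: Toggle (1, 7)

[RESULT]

                                         
                                         
━━━━━━━━━━━━━━━━━━━━━━━━━━━━━━━━━━━━┓    
usicSequencer                       ┃    
────────────────────────────────────┨    
    ▼12345678901                    ┃    
Bass···█···██·█·                    ┃    
iHat█·██···█····                    ┃    
nare·█·█···█··██                    ┃    
Kick··██·█··█···                    ┃    
 Tom█·█····█····                    ┃    
                                    ┃    
                                    ┃    
                                    ┃    
                                    ┃    
                                    ┃    
                                    ┃    
                                    ┃    


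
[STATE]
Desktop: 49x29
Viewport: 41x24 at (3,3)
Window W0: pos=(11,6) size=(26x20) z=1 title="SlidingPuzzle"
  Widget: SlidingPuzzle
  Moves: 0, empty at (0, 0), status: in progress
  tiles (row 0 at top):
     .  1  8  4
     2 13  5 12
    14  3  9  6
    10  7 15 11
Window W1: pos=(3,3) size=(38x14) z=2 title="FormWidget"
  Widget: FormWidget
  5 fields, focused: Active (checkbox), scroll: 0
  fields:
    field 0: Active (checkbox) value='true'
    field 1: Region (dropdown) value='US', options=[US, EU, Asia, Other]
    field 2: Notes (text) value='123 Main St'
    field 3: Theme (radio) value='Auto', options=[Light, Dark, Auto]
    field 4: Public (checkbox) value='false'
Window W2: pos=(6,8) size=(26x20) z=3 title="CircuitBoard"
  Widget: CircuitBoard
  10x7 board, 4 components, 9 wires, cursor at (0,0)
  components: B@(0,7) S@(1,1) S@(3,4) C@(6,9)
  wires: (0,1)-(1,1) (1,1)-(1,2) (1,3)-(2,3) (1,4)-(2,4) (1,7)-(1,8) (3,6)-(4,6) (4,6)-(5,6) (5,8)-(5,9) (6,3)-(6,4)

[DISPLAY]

┏━━━━━━━━━━━━━━━━━━━━━━━━━━━━━━━━━━━━┓   
┃ FormWidget                         ┃   
┠────────────────────────────────────┨   
┃> Active:     [x]                   ┃   
┃  Region:     [US                 ▼]┃   
┃  ┏━━━━━━━━━━━━━━━━━━━━━━━━┓       ]┃   
┃  ┃ CircuitBoard           ┃ Dark  (┃   
┃  ┠────────────────────────┨        ┃   
┃  ┃   0 1 2 3 4 5 6 7 8 9  ┃        ┃   
┃  ┃0  [.]  ·               ┃        ┃   
┃  ┃        │               ┃        ┃   
┃  ┃1       S ─ ·   ·   ·   ┃        ┃   
┃  ┃                │   │   ┃        ┃   
┗━━┃2               ·   ·   ┃━━━━━━━━┛   
   ┃                        ┃┘   ┃       
   ┃3                   S   ┃    ┃       
   ┃                        ┃    ┃       
   ┃4                       ┃    ┃       
   ┃                        ┃    ┃       
   ┃5                       ┃    ┃       
   ┃                        ┃    ┃       
   ┃6               · ─ ·   ┃    ┃       
   ┃Cursor: (0,0)           ┃━━━━┛       
   ┃                        ┃            


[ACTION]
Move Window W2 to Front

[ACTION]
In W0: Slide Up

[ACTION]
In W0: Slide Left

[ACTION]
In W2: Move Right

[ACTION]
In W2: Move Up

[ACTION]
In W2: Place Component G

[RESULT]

┏━━━━━━━━━━━━━━━━━━━━━━━━━━━━━━━━━━━━┓   
┃ FormWidget                         ┃   
┠────────────────────────────────────┨   
┃> Active:     [x]                   ┃   
┃  Region:     [US                 ▼]┃   
┃  ┏━━━━━━━━━━━━━━━━━━━━━━━━┓       ]┃   
┃  ┃ CircuitBoard           ┃ Dark  (┃   
┃  ┠────────────────────────┨        ┃   
┃  ┃   0 1 2 3 4 5 6 7 8 9  ┃        ┃   
┃  ┃0      [G]              ┃        ┃   
┃  ┃        │               ┃        ┃   
┃  ┃1       S ─ ·   ·   ·   ┃        ┃   
┃  ┃                │   │   ┃        ┃   
┗━━┃2               ·   ·   ┃━━━━━━━━┛   
   ┃                        ┃┘   ┃       
   ┃3                   S   ┃    ┃       
   ┃                        ┃    ┃       
   ┃4                       ┃    ┃       
   ┃                        ┃    ┃       
   ┃5                       ┃    ┃       
   ┃                        ┃    ┃       
   ┃6               · ─ ·   ┃    ┃       
   ┃Cursor: (0,1)           ┃━━━━┛       
   ┃                        ┃            


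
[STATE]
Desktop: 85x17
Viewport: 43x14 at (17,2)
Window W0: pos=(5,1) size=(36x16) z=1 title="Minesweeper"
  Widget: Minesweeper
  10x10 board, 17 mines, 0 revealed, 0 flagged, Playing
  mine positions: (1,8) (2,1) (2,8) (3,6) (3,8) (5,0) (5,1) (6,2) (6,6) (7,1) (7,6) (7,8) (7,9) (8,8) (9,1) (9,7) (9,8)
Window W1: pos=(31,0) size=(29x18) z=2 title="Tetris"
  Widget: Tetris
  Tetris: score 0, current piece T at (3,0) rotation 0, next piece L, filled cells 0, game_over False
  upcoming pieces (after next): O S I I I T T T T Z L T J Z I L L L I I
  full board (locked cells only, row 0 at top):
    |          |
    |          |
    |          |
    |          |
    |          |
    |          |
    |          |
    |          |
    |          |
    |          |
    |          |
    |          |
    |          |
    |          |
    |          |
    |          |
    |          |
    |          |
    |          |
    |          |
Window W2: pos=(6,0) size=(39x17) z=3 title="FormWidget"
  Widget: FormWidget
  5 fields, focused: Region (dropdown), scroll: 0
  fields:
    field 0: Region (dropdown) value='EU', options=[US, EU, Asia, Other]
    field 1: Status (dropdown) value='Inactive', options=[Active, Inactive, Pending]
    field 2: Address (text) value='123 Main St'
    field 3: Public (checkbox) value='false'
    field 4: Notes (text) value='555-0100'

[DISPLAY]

───────────────────────────┨──────────────┨
    [EU                  ▼]┃xt:           ┃
    [Inactive            ▼]┃▒             ┃
    [123 Main St          ]┃▒             ┃
    [ ]                    ┃              ┃
    [555-0100             ]┃              ┃
                           ┃              ┃
                           ┃ore:          ┃
                           ┃              ┃
                           ┃              ┃
                           ┃              ┃
                           ┃              ┃
                           ┃              ┃
                           ┃              ┃


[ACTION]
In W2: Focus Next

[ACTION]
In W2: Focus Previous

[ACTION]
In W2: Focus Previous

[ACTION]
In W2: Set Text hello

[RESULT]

───────────────────────────┨──────────────┨
    [EU                  ▼]┃xt:           ┃
    [Inactive            ▼]┃▒             ┃
    [123 Main St          ]┃▒             ┃
    [ ]                    ┃              ┃
    [hello                ]┃              ┃
                           ┃              ┃
                           ┃ore:          ┃
                           ┃              ┃
                           ┃              ┃
                           ┃              ┃
                           ┃              ┃
                           ┃              ┃
                           ┃              ┃


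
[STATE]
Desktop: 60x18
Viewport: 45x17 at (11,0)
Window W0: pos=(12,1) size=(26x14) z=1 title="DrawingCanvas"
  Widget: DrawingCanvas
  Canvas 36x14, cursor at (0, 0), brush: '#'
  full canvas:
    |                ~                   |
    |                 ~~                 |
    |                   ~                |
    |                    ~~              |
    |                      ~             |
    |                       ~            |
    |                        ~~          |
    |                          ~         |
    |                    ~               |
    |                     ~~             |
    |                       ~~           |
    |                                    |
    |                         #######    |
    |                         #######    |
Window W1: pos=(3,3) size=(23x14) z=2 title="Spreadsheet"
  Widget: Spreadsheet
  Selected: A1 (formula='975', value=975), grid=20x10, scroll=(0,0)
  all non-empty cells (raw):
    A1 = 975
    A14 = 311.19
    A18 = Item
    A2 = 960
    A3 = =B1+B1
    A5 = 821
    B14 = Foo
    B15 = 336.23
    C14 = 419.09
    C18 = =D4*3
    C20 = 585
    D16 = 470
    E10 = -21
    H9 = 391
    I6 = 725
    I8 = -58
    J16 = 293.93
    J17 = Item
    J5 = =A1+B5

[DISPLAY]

                                             
 ┏━━━━━━━━━━━━━━━━━━━━━━━━┓                  
 ┃ DrawingCanvas          ┃                  
━━━━━━━━━━━━━━┓───────────┨                  
sheet         ┃   ~       ┃                  
──────────────┨    ~~     ┃                  
              ┃      ~    ┃                  
A       B     ┃       ~~  ┃                  
--------------┃         ~ ┃                  
[975]       0 ┃          ~┃                  
  960       0 ┃           ┃                  
    0       0 ┃           ┃                  
    0       0 ┃       ~   ┃                  
  821       0 ┃        ~~ ┃                  
    0       0 ┃━━━━━━━━━━━┛                  
    0       0 ┃                              
━━━━━━━━━━━━━━┛                              


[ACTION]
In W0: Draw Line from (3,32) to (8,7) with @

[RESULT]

                                             
 ┏━━━━━━━━━━━━━━━━━━━━━━━━┓                  
 ┃ DrawingCanvas          ┃                  
━━━━━━━━━━━━━━┓───────────┨                  
sheet         ┃   ~       ┃                  
──────────────┨    ~~     ┃                  
              ┃      ~    ┃                  
A       B     ┃       ~~  ┃                  
--------------┃         ~ ┃                  
[975]       0 ┃       @@@@┃                  
  960       0 ┃  @@@@@    ┃                  
    0       0 ┃@@         ┃                  
    0       0 ┃       ~   ┃                  
  821       0 ┃        ~~ ┃                  
    0       0 ┃━━━━━━━━━━━┛                  
    0       0 ┃                              
━━━━━━━━━━━━━━┛                              


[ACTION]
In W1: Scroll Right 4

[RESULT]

                                             
 ┏━━━━━━━━━━━━━━━━━━━━━━━━┓                  
 ┃ DrawingCanvas          ┃                  
━━━━━━━━━━━━━━┓───────────┨                  
sheet         ┃   ~       ┃                  
──────────────┨    ~~     ┃                  
              ┃      ~    ┃                  
E       F     ┃       ~~  ┃                  
--------------┃         ~ ┃                  
    0       0 ┃       @@@@┃                  
    0       0 ┃  @@@@@    ┃                  
    0       0 ┃@@         ┃                  
    0       0 ┃       ~   ┃                  
    0       0 ┃        ~~ ┃                  
    0       0 ┃━━━━━━━━━━━┛                  
    0       0 ┃                              
━━━━━━━━━━━━━━┛                              


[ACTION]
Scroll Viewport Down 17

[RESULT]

 ┏━━━━━━━━━━━━━━━━━━━━━━━━┓                  
 ┃ DrawingCanvas          ┃                  
━━━━━━━━━━━━━━┓───────────┨                  
sheet         ┃   ~       ┃                  
──────────────┨    ~~     ┃                  
              ┃      ~    ┃                  
E       F     ┃       ~~  ┃                  
--------------┃         ~ ┃                  
    0       0 ┃       @@@@┃                  
    0       0 ┃  @@@@@    ┃                  
    0       0 ┃@@         ┃                  
    0       0 ┃       ~   ┃                  
    0       0 ┃        ~~ ┃                  
    0       0 ┃━━━━━━━━━━━┛                  
    0       0 ┃                              
━━━━━━━━━━━━━━┛                              
                                             


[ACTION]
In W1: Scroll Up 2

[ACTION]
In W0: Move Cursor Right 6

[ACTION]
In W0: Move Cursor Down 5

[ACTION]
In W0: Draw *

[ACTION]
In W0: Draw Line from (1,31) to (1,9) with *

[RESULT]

 ┏━━━━━━━━━━━━━━━━━━━━━━━━┓                  
 ┃ DrawingCanvas          ┃                  
━━━━━━━━━━━━━━┓───────────┨                  
sheet         ┃   ~       ┃                  
──────────────┨***********┃                  
              ┃      ~    ┃                  
E       F     ┃       ~~  ┃                  
--------------┃         ~ ┃                  
    0       0 ┃       @@@@┃                  
    0       0 ┃  @@@@@    ┃                  
    0       0 ┃@@         ┃                  
    0       0 ┃       ~   ┃                  
    0       0 ┃        ~~ ┃                  
    0       0 ┃━━━━━━━━━━━┛                  
    0       0 ┃                              
━━━━━━━━━━━━━━┛                              
                                             


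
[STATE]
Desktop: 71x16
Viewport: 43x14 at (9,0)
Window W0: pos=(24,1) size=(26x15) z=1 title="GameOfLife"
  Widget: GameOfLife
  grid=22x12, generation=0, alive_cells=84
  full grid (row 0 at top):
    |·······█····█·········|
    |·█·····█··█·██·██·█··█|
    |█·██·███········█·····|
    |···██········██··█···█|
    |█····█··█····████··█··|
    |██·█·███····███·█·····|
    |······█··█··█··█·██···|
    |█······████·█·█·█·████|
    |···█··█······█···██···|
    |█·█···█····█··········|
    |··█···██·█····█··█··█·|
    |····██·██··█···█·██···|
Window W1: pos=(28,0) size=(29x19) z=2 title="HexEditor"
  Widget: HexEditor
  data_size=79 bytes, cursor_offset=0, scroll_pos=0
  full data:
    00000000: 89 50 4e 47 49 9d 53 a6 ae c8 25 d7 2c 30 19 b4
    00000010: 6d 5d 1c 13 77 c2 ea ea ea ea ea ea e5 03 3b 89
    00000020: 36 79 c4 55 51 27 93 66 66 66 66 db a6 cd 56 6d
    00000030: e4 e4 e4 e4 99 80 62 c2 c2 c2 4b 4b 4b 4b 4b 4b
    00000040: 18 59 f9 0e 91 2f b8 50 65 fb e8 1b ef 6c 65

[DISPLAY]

                   ┏━━━━━━━━━━━━━━━━━━━━━━━
               ┏━━━┃ HexEditor             
               ┃ Ga┠───────────────────────
               ┠───┃00000000  89 50 4e 47 4
               ┃Gen┃00000010  6d 5d 1c 13 7
               ┃·█·┃00000020  36 79 c4 55 5
               ┃█·█┃00000030  e4 e4 e4 e4 9
               ┃···┃00000040  18 59 f9 0e 9
               ┃█··┃                       
               ┃██·┃                       
               ┃···┃                       
               ┃█··┃                       
               ┃···┃                       
               ┃█·█┃                       


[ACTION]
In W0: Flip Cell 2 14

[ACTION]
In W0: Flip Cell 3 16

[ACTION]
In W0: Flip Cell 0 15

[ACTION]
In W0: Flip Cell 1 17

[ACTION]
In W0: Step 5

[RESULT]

                   ┏━━━━━━━━━━━━━━━━━━━━━━━
               ┏━━━┃ HexEditor             
               ┃ Ga┠───────────────────────
               ┠───┃00000000  89 50 4e 47 4
               ┃Gen┃00000010  6d 5d 1c 13 7
               ┃···┃00000020  36 79 c4 55 5
               ┃···┃00000030  e4 e4 e4 e4 9
               ┃···┃00000040  18 59 f9 0e 9
               ┃···┃                       
               ┃·█·┃                       
               ┃·█·┃                       
               ┃···┃                       
               ┃█··┃                       
               ┃···┃                       


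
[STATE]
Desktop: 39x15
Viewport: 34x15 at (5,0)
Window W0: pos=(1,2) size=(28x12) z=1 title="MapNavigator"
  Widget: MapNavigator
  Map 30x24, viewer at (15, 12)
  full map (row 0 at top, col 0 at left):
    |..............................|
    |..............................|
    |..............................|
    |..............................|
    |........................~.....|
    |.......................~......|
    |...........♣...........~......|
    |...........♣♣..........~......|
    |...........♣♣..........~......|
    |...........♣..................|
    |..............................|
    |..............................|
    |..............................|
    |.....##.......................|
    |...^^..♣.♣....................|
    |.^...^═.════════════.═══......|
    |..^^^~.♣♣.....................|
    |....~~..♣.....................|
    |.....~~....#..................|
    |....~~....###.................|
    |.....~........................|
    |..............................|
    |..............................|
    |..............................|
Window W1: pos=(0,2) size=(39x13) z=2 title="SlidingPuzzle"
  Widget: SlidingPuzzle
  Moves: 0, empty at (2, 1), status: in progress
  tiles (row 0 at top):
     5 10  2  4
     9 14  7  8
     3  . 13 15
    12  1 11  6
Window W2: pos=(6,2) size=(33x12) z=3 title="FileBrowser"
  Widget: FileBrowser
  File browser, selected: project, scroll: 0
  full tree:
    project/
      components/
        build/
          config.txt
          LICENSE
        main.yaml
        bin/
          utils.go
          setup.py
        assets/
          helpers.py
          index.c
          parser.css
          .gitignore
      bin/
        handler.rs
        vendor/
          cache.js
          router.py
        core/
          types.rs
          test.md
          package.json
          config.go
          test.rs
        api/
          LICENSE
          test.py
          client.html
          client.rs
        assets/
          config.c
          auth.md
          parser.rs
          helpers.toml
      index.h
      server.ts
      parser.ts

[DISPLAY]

                                  
                                  
━┏━━━━━━━━━━━━━━━━━━━━━━━━━━━━━━━┓
d┃ FileBrowser                   ┃
─┠───────────────────────────────┨
─┃> [-] project/                 ┃
 ┃    [+] components/            ┃
─┃    [+] bin/                   ┃
 ┃    index.h                    ┃
─┃    server.ts                  ┃
 ┃    parser.ts                  ┃
─┃                               ┃
 ┃                               ┃
─┗━━━━━━━━━━━━━━━━━━━━━━━━━━━━━━━┛
━━━━━━━━━━━━━━━━━━━━━━━━━━━━━━━━━┛


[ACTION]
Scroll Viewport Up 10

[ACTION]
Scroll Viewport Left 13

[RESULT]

                                  
                                  
┏━━━━━┏━━━━━━━━━━━━━━━━━━━━━━━━━━━
┃ Slid┃ FileBrowser               
┠─────┠───────────────────────────
┃┌────┃> [-] project/             
┃│  5 ┃    [+] components/        
┃├────┃    [+] bin/               
┃│  9 ┃    index.h                
┃├────┃    server.ts              
┃│  3 ┃    parser.ts              
┃├────┃                           
┃│ 12 ┃                           
┃└────┗━━━━━━━━━━━━━━━━━━━━━━━━━━━
┗━━━━━━━━━━━━━━━━━━━━━━━━━━━━━━━━━


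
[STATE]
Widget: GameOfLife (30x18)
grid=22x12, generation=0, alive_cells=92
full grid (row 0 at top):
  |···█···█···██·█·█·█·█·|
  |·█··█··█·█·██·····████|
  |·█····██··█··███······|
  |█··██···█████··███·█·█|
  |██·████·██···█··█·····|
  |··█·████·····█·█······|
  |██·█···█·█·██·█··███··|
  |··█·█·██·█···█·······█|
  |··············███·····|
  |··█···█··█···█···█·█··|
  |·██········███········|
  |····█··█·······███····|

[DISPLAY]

Gen: 0                        
···█···█···██·█·█·█·█·        
·█··█··█·█·██·····████        
·█····██··█··███······        
█··██···█████··███·█·█        
██·████·██···█··█·····        
··█·████·····█·█······        
██·█···█·█·██·█··███··        
··█·█·██·█···█·······█        
··············███·····        
··█···█··█···█···█·█··        
·██········███········        
····█··█·······███····        
                              
                              
                              
                              
                              


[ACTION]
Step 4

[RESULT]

Gen: 4                        
···········██·····█···        
·······██·█··█···█·█··        
········█·██····█·····        
█·█·······██···█···█··        
█·█········██·███·█···        
█·██·····██·█·····██··        
··███···█···████······        
····█··█···███········        
······█··██···········        
·······██·············        
··█···················        
··█···················        
                              
                              
                              
                              
                              


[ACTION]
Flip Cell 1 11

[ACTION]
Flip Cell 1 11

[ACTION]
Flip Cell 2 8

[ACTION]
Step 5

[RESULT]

Gen: 9                        
··········██·······█··        
··········█·········█·        
···········█······██··        
··········█·█··█··██··        
·········██····█······        
··········█···········        
······················        
······················        
······················        
·····███·██···········        
·······████···········        
······················        
                              
                              
                              
                              
                              


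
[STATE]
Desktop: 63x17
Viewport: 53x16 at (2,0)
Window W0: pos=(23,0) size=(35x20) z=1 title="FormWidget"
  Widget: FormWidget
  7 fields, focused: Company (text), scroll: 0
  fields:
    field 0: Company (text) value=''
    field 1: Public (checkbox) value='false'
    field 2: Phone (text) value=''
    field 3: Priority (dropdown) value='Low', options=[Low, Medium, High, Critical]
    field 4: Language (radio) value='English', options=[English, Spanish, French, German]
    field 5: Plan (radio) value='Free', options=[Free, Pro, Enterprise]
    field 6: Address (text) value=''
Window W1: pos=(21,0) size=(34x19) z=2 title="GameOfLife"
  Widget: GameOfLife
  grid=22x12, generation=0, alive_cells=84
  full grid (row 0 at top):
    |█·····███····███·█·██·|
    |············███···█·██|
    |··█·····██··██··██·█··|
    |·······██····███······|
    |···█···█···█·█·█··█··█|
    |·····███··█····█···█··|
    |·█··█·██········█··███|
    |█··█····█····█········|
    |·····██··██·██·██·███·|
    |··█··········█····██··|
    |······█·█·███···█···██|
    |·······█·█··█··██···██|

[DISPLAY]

                   ┏━━━━━━━━━━━━━━━━━━━━━━━━━━━━━━━━┓
                   ┃ GameOfLife                     ┃
                   ┠────────────────────────────────┨
                   ┃Gen: 0                          ┃
                   ┃█·····███····███·█·██·          ┃
                   ┃············███···█·██          ┃
                   ┃··█·····██··██··██·█··          ┃
                   ┃·······██····███······          ┃
                   ┃···█···█···█·█·█··█··█          ┃
                   ┃·····███··█····█···█··          ┃
                   ┃·█··█·██········█··███          ┃
                   ┃█··█····█····█········          ┃
                   ┃·····██··██·██·██·███·          ┃
                   ┃··█··········█····██··          ┃
                   ┃······█·█·███···█···██          ┃
                   ┃·······█·█··█··██···██          ┃


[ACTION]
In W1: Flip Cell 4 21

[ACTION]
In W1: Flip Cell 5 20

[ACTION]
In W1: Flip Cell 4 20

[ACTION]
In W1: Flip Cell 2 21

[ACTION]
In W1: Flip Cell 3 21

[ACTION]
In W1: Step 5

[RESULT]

                   ┏━━━━━━━━━━━━━━━━━━━━━━━━━━━━━━━━┓
                   ┃ GameOfLife                     ┃
                   ┠────────────────────────────────┨
                   ┃Gen: 5                          ┃
                   ┃·········█··········██          ┃
                   ┃·······████··········█          ┃
                   ┃······█····█··███····█          ┃
                   ┃··············███···██          ┃
                   ┃····█·██·····█·······█          ┃
                   ┃····███······██······█          ┃
                   ┃····█···███··███··█···          ┃
                   ┃·········██·········█·          ┃
                   ┃····█·█··██···········          ┃
                   ┃·····█···█···██····██·          ┃
                   ┃······█·█······█······          ┃
                   ┃·······█·····██·······          ┃


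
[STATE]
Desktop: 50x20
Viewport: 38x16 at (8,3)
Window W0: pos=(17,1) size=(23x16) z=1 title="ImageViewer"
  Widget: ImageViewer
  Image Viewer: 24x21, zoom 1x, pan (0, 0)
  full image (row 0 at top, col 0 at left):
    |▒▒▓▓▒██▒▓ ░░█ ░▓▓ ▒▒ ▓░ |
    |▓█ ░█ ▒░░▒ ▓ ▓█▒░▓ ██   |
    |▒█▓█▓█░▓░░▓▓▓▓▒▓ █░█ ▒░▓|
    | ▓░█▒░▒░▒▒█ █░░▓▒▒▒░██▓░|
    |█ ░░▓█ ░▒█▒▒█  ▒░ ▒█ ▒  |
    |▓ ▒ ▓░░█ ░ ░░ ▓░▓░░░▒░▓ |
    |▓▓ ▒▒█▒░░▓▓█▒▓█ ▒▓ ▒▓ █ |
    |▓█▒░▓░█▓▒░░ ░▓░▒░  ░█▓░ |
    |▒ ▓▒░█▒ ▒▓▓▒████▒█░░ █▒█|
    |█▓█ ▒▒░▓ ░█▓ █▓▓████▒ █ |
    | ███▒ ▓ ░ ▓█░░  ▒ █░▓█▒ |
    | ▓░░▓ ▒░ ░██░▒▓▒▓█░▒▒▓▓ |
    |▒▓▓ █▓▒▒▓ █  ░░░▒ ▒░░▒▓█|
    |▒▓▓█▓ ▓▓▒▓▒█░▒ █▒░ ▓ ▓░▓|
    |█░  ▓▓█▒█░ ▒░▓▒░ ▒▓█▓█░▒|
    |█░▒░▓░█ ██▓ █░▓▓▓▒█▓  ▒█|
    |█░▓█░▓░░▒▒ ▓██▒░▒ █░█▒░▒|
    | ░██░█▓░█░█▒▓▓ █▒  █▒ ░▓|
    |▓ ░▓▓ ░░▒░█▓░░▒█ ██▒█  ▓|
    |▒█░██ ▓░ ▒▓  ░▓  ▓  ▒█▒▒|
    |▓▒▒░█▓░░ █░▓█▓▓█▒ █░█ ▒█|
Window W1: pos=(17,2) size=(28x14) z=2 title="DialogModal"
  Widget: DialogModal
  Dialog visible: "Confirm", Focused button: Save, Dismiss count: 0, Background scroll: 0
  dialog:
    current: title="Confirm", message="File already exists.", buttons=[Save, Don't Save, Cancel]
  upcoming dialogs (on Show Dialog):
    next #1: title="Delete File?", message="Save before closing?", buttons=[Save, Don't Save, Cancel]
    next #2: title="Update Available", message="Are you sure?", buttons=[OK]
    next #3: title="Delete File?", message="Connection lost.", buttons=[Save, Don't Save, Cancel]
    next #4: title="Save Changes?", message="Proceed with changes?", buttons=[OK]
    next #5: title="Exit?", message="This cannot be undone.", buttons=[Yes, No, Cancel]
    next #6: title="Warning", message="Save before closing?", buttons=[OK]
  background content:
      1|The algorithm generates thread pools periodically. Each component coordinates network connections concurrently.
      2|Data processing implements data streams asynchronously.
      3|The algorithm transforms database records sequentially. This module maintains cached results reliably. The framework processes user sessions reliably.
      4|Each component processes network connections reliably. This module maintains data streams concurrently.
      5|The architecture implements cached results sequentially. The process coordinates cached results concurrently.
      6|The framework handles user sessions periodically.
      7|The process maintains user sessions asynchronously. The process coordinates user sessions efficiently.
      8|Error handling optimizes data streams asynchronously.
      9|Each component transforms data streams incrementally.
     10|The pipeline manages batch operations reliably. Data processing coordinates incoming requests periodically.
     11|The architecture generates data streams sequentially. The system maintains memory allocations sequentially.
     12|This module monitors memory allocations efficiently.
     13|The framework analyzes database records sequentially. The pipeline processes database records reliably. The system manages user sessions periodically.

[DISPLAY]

         ┃ DialogModal              ┃ 
         ┠──────────────────────────┨ 
         ┃The algorithm generates th┃ 
         ┃Data processing implements┃ 
         ┃Th┌────────────────────┐ d┃ 
         ┃Ea│      Confirm       │ n┃ 
         ┃Th│File already exists.│nt┃ 
         ┃Th│[Save]  Don't Save  │er┃ 
         ┃Th└────────────────────┘er┃ 
         ┃Error handling optimizes d┃ 
         ┃Each component transforms ┃ 
         ┃The pipeline manages batch┃ 
         ┗━━━━━━━━━━━━━━━━━━━━━━━━━━┛ 
         ┗━━━━━━━━━━━━━━━━━━━━━┛      
                                      
                                      


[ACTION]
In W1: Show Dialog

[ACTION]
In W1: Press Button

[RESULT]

         ┃ DialogModal              ┃ 
         ┠──────────────────────────┨ 
         ┃The algorithm generates th┃ 
         ┃Data processing implements┃ 
         ┃The algorithm transforms d┃ 
         ┃Each component processes n┃ 
         ┃The architecture implement┃ 
         ┃The framework handles user┃ 
         ┃The process maintains user┃ 
         ┃Error handling optimizes d┃ 
         ┃Each component transforms ┃ 
         ┃The pipeline manages batch┃ 
         ┗━━━━━━━━━━━━━━━━━━━━━━━━━━┛ 
         ┗━━━━━━━━━━━━━━━━━━━━━┛      
                                      
                                      


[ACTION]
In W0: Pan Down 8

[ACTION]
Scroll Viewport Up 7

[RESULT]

                                      
         ┏━━━━━━━━━━━━━━━━━━━━━┓      
         ┏━━━━━━━━━━━━━━━━━━━━━━━━━━┓ 
         ┃ DialogModal              ┃ 
         ┠──────────────────────────┨ 
         ┃The algorithm generates th┃ 
         ┃Data processing implements┃ 
         ┃The algorithm transforms d┃ 
         ┃Each component processes n┃ 
         ┃The architecture implement┃ 
         ┃The framework handles user┃ 
         ┃The process maintains user┃ 
         ┃Error handling optimizes d┃ 
         ┃Each component transforms ┃ 
         ┃The pipeline manages batch┃ 
         ┗━━━━━━━━━━━━━━━━━━━━━━━━━━┛ 


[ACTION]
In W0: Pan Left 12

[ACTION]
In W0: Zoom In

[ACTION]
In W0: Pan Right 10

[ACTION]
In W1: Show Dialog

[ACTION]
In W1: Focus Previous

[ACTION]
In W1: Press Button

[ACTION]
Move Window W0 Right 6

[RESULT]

                                      
               ┏━━━━━━━━━━━━━━━━━━━━━┓
         ┏━━━━━━━━━━━━━━━━━━━━━━━━━━┓┃
         ┃ DialogModal              ┃┨
         ┠──────────────────────────┨┃
         ┃The algorithm generates th┃┃
         ┃Data processing implements┃┃
         ┃The algorithm transforms d┃┃
         ┃Each component processes n┃┃
         ┃The architecture implement┃┃
         ┃The framework handles user┃┃
         ┃The process maintains user┃┃
         ┃Error handling optimizes d┃┃
         ┃Each component transforms ┃┃
         ┃The pipeline manages batch┃┃
         ┗━━━━━━━━━━━━━━━━━━━━━━━━━━┛┃
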